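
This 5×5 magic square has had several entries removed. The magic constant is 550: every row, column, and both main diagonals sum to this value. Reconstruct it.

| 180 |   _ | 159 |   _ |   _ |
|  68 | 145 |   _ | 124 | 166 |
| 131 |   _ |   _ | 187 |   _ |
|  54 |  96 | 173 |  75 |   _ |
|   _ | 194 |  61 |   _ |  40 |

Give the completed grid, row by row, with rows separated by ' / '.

Row 2 needs 550; the known cells sum to 503, so (2,3) = 47.
Using row 4: 54 + 96 + 173 + 75 + ? → (4,5) = 550 − 398 = 152.
Column 1 must total 550; the given cells sum to 433, so (5,1) = 117.
Column 3: 159 + 47 + 173 + 61 + ? = 550, so (3,3) = 110.
The remaining cell in anti-diagonal is (1,5) = 550 − 447 = 103.
Using row 5: 117 + 194 + 61 + 40 + ? → (5,4) = 550 − 412 = 138.
Column 4: 124 + 187 + 75 + 138 + ? = 550, so (1,4) = 26.
From column 5, 550 − (103 + 166 + 152 + 40) gives (3,5) = 89.
Row 1: 180 + 159 + 26 + 103 + ? = 550, so (1,2) = 82.
From row 3, 550 − (131 + 110 + 187 + 89) gives (3,2) = 33.

180 82 159 26 103 / 68 145 47 124 166 / 131 33 110 187 89 / 54 96 173 75 152 / 117 194 61 138 40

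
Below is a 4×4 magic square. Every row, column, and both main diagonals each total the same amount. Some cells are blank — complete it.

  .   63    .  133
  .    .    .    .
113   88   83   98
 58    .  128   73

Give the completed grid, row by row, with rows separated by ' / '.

Row 3 is already complete: 113 + 88 + 83 + 98 = 382, so that is the magic constant.
The remaining cell in row 4 is (4,2) = 382 − 259 = 123.
Column 2 needs 382; the known cells sum to 274, so (2,2) = 108.
Using column 4: 133 + 98 + 73 + ? → (2,4) = 382 − 304 = 78.
The remaining cell in main diagonal is (1,1) = 382 − 264 = 118.
Anti-diagonal must total 382; the given cells sum to 279, so (2,3) = 103.
Row 1 must total 382; the given cells sum to 314, so (1,3) = 68.
Row 2 must total 382; the given cells sum to 289, so (2,1) = 93.

118 63 68 133 / 93 108 103 78 / 113 88 83 98 / 58 123 128 73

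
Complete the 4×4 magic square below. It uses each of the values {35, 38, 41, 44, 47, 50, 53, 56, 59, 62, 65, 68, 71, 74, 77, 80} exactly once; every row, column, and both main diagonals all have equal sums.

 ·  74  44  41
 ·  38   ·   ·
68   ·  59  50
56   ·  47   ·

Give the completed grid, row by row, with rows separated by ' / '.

The 16 entries sum to 920, so each line sums to 920/4 = 230.
Using row 1: 74 + 44 + 41 + ? → (1,1) = 230 − 159 = 71.
Row 3 must total 230; the given cells sum to 177, so (3,2) = 53.
Column 1 must total 230; the given cells sum to 195, so (2,1) = 35.
Column 2 must total 230; the given cells sum to 165, so (4,2) = 65.
Column 3 must total 230; the given cells sum to 150, so (2,3) = 80.
The remaining cell in main diagonal is (4,4) = 230 − 168 = 62.
Row 2 must total 230; the given cells sum to 153, so (2,4) = 77.

71 74 44 41 / 35 38 80 77 / 68 53 59 50 / 56 65 47 62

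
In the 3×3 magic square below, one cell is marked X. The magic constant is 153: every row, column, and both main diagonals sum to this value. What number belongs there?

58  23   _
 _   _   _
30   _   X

The remaining cell in row 1 is (1,3) = 153 − 81 = 72.
Column 1 must total 153; the given cells sum to 88, so (2,1) = 65.
From anti-diagonal, 153 − (72 + 30) gives (2,2) = 51.
Row 2 must total 153; the given cells sum to 116, so (2,3) = 37.
Using column 2: 23 + 51 + ? → (3,2) = 153 − 74 = 79.
Column 3 must total 153; the given cells sum to 109, so (3,3) = 44.

44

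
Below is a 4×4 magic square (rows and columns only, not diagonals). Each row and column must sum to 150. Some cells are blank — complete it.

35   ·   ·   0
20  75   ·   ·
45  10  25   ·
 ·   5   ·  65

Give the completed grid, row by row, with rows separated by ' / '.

35 60 55 0 / 20 75 40 15 / 45 10 25 70 / 50 5 30 65

The remaining cell in row 3 is (3,4) = 150 − 80 = 70.
Column 1 needs 150; the known cells sum to 100, so (4,1) = 50.
The remaining cell in column 2 is (1,2) = 150 − 90 = 60.
From column 4, 150 − (0 + 70 + 65) gives (2,4) = 15.
The remaining cell in row 1 is (1,3) = 150 − 95 = 55.
Row 2: 20 + 75 + 15 + ? = 150, so (2,3) = 40.
Row 4 must total 150; the given cells sum to 120, so (4,3) = 30.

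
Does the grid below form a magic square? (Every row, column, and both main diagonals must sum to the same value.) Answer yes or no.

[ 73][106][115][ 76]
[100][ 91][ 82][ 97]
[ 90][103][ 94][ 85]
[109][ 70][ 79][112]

Row 1: 73 + 106 + 115 + 76 = 370.
Row 2: 100 + 91 + 82 + 97 = 370.
Row 3: 90 + 103 + 94 + 85 = 372.
Row 4: 109 + 70 + 79 + 112 = 370.
Column 1: 73 + 100 + 90 + 109 = 372.
Column 2: 106 + 91 + 103 + 70 = 370.
Column 3: 115 + 82 + 94 + 79 = 370.
Column 4: 76 + 97 + 85 + 112 = 370.
Main diagonal: 73 + 91 + 94 + 112 = 370.
Anti-diagonal: 76 + 82 + 103 + 109 = 370.

No — column 4 sums to 370 but row 3 sums to 372.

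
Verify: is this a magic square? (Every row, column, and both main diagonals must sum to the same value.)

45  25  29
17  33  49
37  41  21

Yes

Row 1: 45 + 25 + 29 = 99.
Row 2: 17 + 33 + 49 = 99.
Row 3: 37 + 41 + 21 = 99.
Column 1: 45 + 17 + 37 = 99.
Column 2: 25 + 33 + 41 = 99.
Column 3: 29 + 49 + 21 = 99.
Main diagonal: 45 + 33 + 21 = 99.
Anti-diagonal: 29 + 33 + 37 = 99.
All lines sum to 99.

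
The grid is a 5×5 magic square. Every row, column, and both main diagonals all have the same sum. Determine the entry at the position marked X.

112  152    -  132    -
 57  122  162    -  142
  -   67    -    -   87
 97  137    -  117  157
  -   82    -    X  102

Column 2 is complete and sums to 560; that is the magic constant.
Using row 2: 57 + 122 + 162 + 142 + ? → (2,4) = 560 − 483 = 77.
From row 4, 560 − (97 + 137 + 117 + 157) gives (4,3) = 52.
Column 5 must total 560; the given cells sum to 488, so (1,5) = 72.
Main diagonal: 112 + 122 + 117 + 102 + ? = 560, so (3,3) = 107.
From anti-diagonal, 560 − (72 + 77 + 107 + 137) gives (5,1) = 167.
From row 1, 560 − (112 + 152 + 132 + 72) gives (1,3) = 92.
Column 1 must total 560; the given cells sum to 433, so (3,1) = 127.
Using column 3: 92 + 162 + 107 + 52 + ? → (5,3) = 560 − 413 = 147.
Row 3 must total 560; the given cells sum to 388, so (3,4) = 172.
Row 5 needs 560; the known cells sum to 498, so (5,4) = 62.

62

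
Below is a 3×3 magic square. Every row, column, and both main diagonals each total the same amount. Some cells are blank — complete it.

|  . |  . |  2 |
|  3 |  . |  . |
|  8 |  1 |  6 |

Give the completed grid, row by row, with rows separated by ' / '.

4 9 2 / 3 5 7 / 8 1 6

Row 3 is already complete: 8 + 1 + 6 = 15, so that is the magic constant.
Column 1 must total 15; the given cells sum to 11, so (1,1) = 4.
Column 3 needs 15; the known cells sum to 8, so (2,3) = 7.
The remaining cell in main diagonal is (2,2) = 15 − 10 = 5.
The remaining cell in row 1 is (1,2) = 15 − 6 = 9.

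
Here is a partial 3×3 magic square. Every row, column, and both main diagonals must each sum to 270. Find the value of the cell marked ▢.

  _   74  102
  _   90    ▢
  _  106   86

82

From row 1, 270 − (74 + 102) gives (1,1) = 94.
From row 3, 270 − (106 + 86) gives (3,1) = 78.
Using column 1: 94 + 78 + ? → (2,1) = 270 − 172 = 98.
Using column 3: 102 + 86 + ? → (2,3) = 270 − 188 = 82.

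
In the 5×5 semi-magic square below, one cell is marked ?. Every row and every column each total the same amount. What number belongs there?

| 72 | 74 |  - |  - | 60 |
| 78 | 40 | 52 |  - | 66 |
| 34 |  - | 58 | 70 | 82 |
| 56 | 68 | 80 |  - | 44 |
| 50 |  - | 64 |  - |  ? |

Column 1 is complete and sums to 290; that is the magic constant.
Row 2: 78 + 40 + 52 + 66 + ? = 290, so (2,4) = 54.
Using row 3: 34 + 58 + 70 + 82 + ? → (3,2) = 290 − 244 = 46.
Row 4: 56 + 68 + 80 + 44 + ? = 290, so (4,4) = 42.
Using column 2: 74 + 40 + 46 + 68 + ? → (5,2) = 290 − 228 = 62.
Using column 3: 52 + 58 + 80 + 64 + ? → (1,3) = 290 − 254 = 36.
Using column 5: 60 + 66 + 82 + 44 + ? → (5,5) = 290 − 252 = 38.

38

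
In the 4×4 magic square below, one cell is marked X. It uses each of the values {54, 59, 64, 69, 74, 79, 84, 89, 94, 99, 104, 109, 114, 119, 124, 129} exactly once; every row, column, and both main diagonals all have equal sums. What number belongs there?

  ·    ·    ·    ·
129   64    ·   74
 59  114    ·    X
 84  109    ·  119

104

The 16 entries sum to 1464, so each line sums to 1464/4 = 366.
From row 2, 366 − (129 + 64 + 74) gives (2,3) = 99.
Row 4 needs 366; the known cells sum to 312, so (4,3) = 54.
Column 1: 129 + 59 + 84 + ? = 366, so (1,1) = 94.
Column 2 must total 366; the given cells sum to 287, so (1,2) = 79.
The remaining cell in main diagonal is (3,3) = 366 − 277 = 89.
Anti-diagonal must total 366; the given cells sum to 297, so (1,4) = 69.
Row 1 must total 366; the given cells sum to 242, so (1,3) = 124.
Row 3 must total 366; the given cells sum to 262, so (3,4) = 104.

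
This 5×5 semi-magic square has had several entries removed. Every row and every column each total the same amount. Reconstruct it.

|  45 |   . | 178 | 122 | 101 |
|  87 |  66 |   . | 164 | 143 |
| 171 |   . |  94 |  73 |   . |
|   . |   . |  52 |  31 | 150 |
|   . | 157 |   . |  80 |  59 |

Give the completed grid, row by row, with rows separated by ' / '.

Column 4 is already complete: 122 + 164 + 73 + 31 + 80 = 470, so that is the magic constant.
The remaining cell in row 1 is (1,2) = 470 − 446 = 24.
Row 2 needs 470; the known cells sum to 460, so (2,3) = 10.
The remaining cell in column 3 is (5,3) = 470 − 334 = 136.
Column 5 needs 470; the known cells sum to 453, so (3,5) = 17.
The remaining cell in row 3 is (3,2) = 470 − 355 = 115.
Row 5 must total 470; the given cells sum to 432, so (5,1) = 38.
Column 1 needs 470; the known cells sum to 341, so (4,1) = 129.
From column 2, 470 − (24 + 66 + 115 + 157) gives (4,2) = 108.

45 24 178 122 101 / 87 66 10 164 143 / 171 115 94 73 17 / 129 108 52 31 150 / 38 157 136 80 59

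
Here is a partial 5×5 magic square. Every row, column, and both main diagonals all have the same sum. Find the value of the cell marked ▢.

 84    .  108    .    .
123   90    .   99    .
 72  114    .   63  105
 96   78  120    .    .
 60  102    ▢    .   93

Column 1 is complete and sums to 435; that is the magic constant.
From row 3, 435 − (72 + 114 + 63 + 105) gives (3,3) = 81.
The remaining cell in column 2 is (1,2) = 435 − 384 = 51.
The remaining cell in main diagonal is (4,4) = 435 − 348 = 87.
From anti-diagonal, 435 − (99 + 81 + 78 + 60) gives (1,5) = 117.
The remaining cell in row 1 is (1,4) = 435 − 360 = 75.
Row 4: 96 + 78 + 120 + 87 + ? = 435, so (4,5) = 54.
Using column 4: 75 + 99 + 63 + 87 + ? → (5,4) = 435 − 324 = 111.
Using column 5: 117 + 105 + 54 + 93 + ? → (2,5) = 435 − 369 = 66.
From row 2, 435 − (123 + 90 + 99 + 66) gives (2,3) = 57.
Using row 5: 60 + 102 + 111 + 93 + ? → (5,3) = 435 − 366 = 69.

69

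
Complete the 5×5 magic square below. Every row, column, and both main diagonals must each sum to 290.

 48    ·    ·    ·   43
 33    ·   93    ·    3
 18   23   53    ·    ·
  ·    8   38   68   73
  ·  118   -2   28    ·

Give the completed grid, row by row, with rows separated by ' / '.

48 78 108 13 43 / 33 63 93 98 3 / 18 23 53 83 113 / 103 8 38 68 73 / 88 118 -2 28 58

Using row 4: 8 + 38 + 68 + 73 + ? → (4,1) = 290 − 187 = 103.
Using column 1: 48 + 33 + 18 + 103 + ? → (5,1) = 290 − 202 = 88.
From column 3, 290 − (93 + 53 + 38 + (-2)) gives (1,3) = 108.
Anti-diagonal must total 290; the given cells sum to 192, so (2,4) = 98.
Row 2: 33 + 93 + 98 + 3 + ? = 290, so (2,2) = 63.
From row 5, 290 − (88 + 118 + (-2) + 28) gives (5,5) = 58.
The remaining cell in column 2 is (1,2) = 290 − 212 = 78.
Column 5 needs 290; the known cells sum to 177, so (3,5) = 113.
Row 1 needs 290; the known cells sum to 277, so (1,4) = 13.
From row 3, 290 − (18 + 23 + 53 + 113) gives (3,4) = 83.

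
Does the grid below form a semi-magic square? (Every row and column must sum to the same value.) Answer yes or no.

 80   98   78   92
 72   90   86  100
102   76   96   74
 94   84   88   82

Yes

Row 1: 80 + 98 + 78 + 92 = 348.
Row 2: 72 + 90 + 86 + 100 = 348.
Row 3: 102 + 76 + 96 + 74 = 348.
Row 4: 94 + 84 + 88 + 82 = 348.
Column 1: 80 + 72 + 102 + 94 = 348.
Column 2: 98 + 90 + 76 + 84 = 348.
Column 3: 78 + 86 + 96 + 88 = 348.
Column 4: 92 + 100 + 74 + 82 = 348.
All lines sum to 348.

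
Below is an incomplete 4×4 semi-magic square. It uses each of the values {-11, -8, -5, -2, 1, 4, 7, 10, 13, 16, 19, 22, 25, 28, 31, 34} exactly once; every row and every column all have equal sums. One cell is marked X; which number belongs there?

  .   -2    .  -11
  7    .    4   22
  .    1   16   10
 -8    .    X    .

The 16 entries sum to 184, so each line sums to 184/4 = 46.
Row 2: 7 + 4 + 22 + ? = 46, so (2,2) = 13.
Row 3 needs 46; the known cells sum to 27, so (3,1) = 19.
Column 1 needs 46; the known cells sum to 18, so (1,1) = 28.
From column 2, 46 − (-2 + 13 + 1) gives (4,2) = 34.
Using column 4: -11 + 22 + 10 + ? → (4,4) = 46 − 21 = 25.
From row 1, 46 − (28 + (-2) + (-11)) gives (1,3) = 31.
Row 4: -8 + 34 + 25 + ? = 46, so (4,3) = -5.

-5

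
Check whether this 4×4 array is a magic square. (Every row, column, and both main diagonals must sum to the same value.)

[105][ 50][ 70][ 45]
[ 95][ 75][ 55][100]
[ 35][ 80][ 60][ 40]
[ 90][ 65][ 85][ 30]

No — row 1 sums to 270 but column 4 sums to 215.

Row 1: 105 + 50 + 70 + 45 = 270.
Row 2: 95 + 75 + 55 + 100 = 325.
Row 3: 35 + 80 + 60 + 40 = 215.
Row 4: 90 + 65 + 85 + 30 = 270.
Column 1: 105 + 95 + 35 + 90 = 325.
Column 2: 50 + 75 + 80 + 65 = 270.
Column 3: 70 + 55 + 60 + 85 = 270.
Column 4: 45 + 100 + 40 + 30 = 215.
Main diagonal: 105 + 75 + 60 + 30 = 270.
Anti-diagonal: 45 + 55 + 80 + 90 = 270.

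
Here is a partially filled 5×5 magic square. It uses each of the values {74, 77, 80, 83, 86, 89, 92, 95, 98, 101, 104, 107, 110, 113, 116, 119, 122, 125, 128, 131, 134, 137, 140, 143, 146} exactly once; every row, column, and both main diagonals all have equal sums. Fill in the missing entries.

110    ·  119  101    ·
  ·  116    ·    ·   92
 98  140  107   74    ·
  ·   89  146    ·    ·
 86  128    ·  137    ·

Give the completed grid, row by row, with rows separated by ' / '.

The 25 entries sum to 2750, so each line sums to 2750/5 = 550.
The remaining cell in row 3 is (3,5) = 550 − 419 = 131.
From column 2, 550 − (116 + 140 + 89 + 128) gives (1,2) = 77.
Row 1 must total 550; the given cells sum to 407, so (1,5) = 143.
From anti-diagonal, 550 − (143 + 107 + 89 + 86) gives (2,4) = 125.
Using column 4: 101 + 125 + 74 + 137 + ? → (4,4) = 550 − 437 = 113.
Main diagonal must total 550; the given cells sum to 446, so (5,5) = 104.
Row 5 must total 550; the given cells sum to 455, so (5,3) = 95.
Column 3 needs 550; the known cells sum to 467, so (2,3) = 83.
Using column 5: 143 + 92 + 131 + 104 + ? → (4,5) = 550 − 470 = 80.
From row 2, 550 − (116 + 83 + 125 + 92) gives (2,1) = 134.
From row 4, 550 − (89 + 146 + 113 + 80) gives (4,1) = 122.

110 77 119 101 143 / 134 116 83 125 92 / 98 140 107 74 131 / 122 89 146 113 80 / 86 128 95 137 104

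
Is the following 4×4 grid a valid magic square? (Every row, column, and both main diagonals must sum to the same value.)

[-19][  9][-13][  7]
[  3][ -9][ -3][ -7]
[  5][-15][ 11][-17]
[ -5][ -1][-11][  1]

Row 1: -19 + 9 + (-13) + 7 = -16.
Row 2: 3 + (-9) + (-3) + (-7) = -16.
Row 3: 5 + (-15) + 11 + (-17) = -16.
Row 4: -5 + (-1) + (-11) + 1 = -16.
Column 1: -19 + 3 + 5 + (-5) = -16.
Column 2: 9 + (-9) + (-15) + (-1) = -16.
Column 3: -13 + (-3) + 11 + (-11) = -16.
Column 4: 7 + (-7) + (-17) + 1 = -16.
Main diagonal: -19 + (-9) + 11 + 1 = -16.
Anti-diagonal: 7 + (-3) + (-15) + (-5) = -16.
All lines sum to -16.

Yes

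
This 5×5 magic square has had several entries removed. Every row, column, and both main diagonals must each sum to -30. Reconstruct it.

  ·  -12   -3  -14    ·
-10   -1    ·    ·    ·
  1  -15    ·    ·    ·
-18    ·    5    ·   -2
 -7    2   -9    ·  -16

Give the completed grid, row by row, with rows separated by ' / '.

The remaining cell in row 5 is (5,4) = -30 − (-30) = 0.
From column 1, -30 − (-10 + 1 + (-18) + (-7)) gives (1,1) = 4.
Column 2 must total -30; the given cells sum to -26, so (4,2) = -4.
From row 1, -30 − (4 + (-12) + (-3) + (-14)) gives (1,5) = -5.
The remaining cell in row 4 is (4,4) = -30 − (-19) = -11.
Using main diagonal: 4 + (-1) + (-11) + (-16) + ? → (3,3) = -30 − (-24) = -6.
Anti-diagonal: -5 + (-6) + (-4) + (-7) + ? = -30, so (2,4) = -8.
From column 3, -30 − (-3 + (-6) + 5 + (-9)) gives (2,3) = -17.
Using column 4: -14 + (-8) + (-11) + 0 + ? → (3,4) = -30 − (-33) = 3.
The remaining cell in row 2 is (2,5) = -30 − (-36) = 6.
Row 3 must total -30; the given cells sum to -17, so (3,5) = -13.

4 -12 -3 -14 -5 / -10 -1 -17 -8 6 / 1 -15 -6 3 -13 / -18 -4 5 -11 -2 / -7 2 -9 0 -16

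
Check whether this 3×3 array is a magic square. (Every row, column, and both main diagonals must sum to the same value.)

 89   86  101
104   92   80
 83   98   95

Row 1: 89 + 86 + 101 = 276.
Row 2: 104 + 92 + 80 = 276.
Row 3: 83 + 98 + 95 = 276.
Column 1: 89 + 104 + 83 = 276.
Column 2: 86 + 92 + 98 = 276.
Column 3: 101 + 80 + 95 = 276.
Main diagonal: 89 + 92 + 95 = 276.
Anti-diagonal: 101 + 92 + 83 = 276.
All lines sum to 276.

Yes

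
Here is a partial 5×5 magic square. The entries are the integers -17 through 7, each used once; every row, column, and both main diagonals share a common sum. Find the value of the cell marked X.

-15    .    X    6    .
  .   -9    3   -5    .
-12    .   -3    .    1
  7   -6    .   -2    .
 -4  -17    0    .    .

The entries are -17 through 7, which sum to -125, so each line sums to -125/5 = -25.
Column 1: -15 + (-12) + 7 + (-4) + ? = -25, so (2,1) = -1.
Using main diagonal: -15 + (-9) + (-3) + (-2) + ? → (5,5) = -25 − (-29) = 4.
Using anti-diagonal: -5 + (-3) + (-6) + (-4) + ? → (1,5) = -25 − (-18) = -7.
Row 2 needs -25; the known cells sum to -12, so (2,5) = -13.
Using row 5: -4 + (-17) + 0 + 4 + ? → (5,4) = -25 − (-17) = -8.
Column 4 must total -25; the given cells sum to -9, so (3,4) = -16.
Column 5 must total -25; the given cells sum to -15, so (4,5) = -10.
Row 3 must total -25; the given cells sum to -30, so (3,2) = 5.
Row 4 must total -25; the given cells sum to -11, so (4,3) = -14.
Column 2 needs -25; the known cells sum to -27, so (1,2) = 2.
Column 3 must total -25; the given cells sum to -14, so (1,3) = -11.

-11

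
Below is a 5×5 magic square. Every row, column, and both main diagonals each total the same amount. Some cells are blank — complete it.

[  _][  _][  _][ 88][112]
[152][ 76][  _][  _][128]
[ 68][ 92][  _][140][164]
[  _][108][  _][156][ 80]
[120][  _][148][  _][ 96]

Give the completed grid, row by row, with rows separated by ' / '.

136 160 84 88 112 / 152 76 100 124 128 / 68 92 116 140 164 / 104 108 132 156 80 / 120 144 148 72 96

Column 5 is already complete: 112 + 128 + 164 + 80 + 96 = 580, so that is the magic constant.
Row 3 must total 580; the given cells sum to 464, so (3,3) = 116.
Main diagonal must total 580; the given cells sum to 444, so (1,1) = 136.
Anti-diagonal: 112 + 116 + 108 + 120 + ? = 580, so (2,4) = 124.
Using row 2: 152 + 76 + 124 + 128 + ? → (2,3) = 580 − 480 = 100.
From column 1, 580 − (136 + 152 + 68 + 120) gives (4,1) = 104.
Column 4 must total 580; the given cells sum to 508, so (5,4) = 72.
Row 4: 104 + 108 + 156 + 80 + ? = 580, so (4,3) = 132.
Row 5 must total 580; the given cells sum to 436, so (5,2) = 144.
Column 2 must total 580; the given cells sum to 420, so (1,2) = 160.
Column 3 needs 580; the known cells sum to 496, so (1,3) = 84.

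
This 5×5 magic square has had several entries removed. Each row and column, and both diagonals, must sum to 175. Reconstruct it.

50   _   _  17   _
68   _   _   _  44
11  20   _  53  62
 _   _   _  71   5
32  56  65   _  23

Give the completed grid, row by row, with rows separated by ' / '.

The remaining cell in row 3 is (3,3) = 175 − 146 = 29.
From row 5, 175 − (32 + 56 + 65 + 23) gives (5,4) = -1.
Column 1: 50 + 68 + 11 + 32 + ? = 175, so (4,1) = 14.
Using column 4: 17 + 53 + 71 + (-1) + ? → (2,4) = 175 − 140 = 35.
Column 5 needs 175; the known cells sum to 134, so (1,5) = 41.
Main diagonal must total 175; the given cells sum to 173, so (2,2) = 2.
Using anti-diagonal: 41 + 35 + 29 + 32 + ? → (4,2) = 175 − 137 = 38.
The remaining cell in row 2 is (2,3) = 175 − 149 = 26.
Row 4 must total 175; the given cells sum to 128, so (4,3) = 47.
Column 2 must total 175; the given cells sum to 116, so (1,2) = 59.
The remaining cell in column 3 is (1,3) = 175 − 167 = 8.

50 59 8 17 41 / 68 2 26 35 44 / 11 20 29 53 62 / 14 38 47 71 5 / 32 56 65 -1 23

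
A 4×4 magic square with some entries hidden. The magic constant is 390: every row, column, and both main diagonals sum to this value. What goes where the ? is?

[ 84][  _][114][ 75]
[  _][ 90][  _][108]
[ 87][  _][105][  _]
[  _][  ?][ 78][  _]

81

The remaining cell in row 1 is (1,2) = 390 − 273 = 117.
Column 3: 114 + 105 + 78 + ? = 390, so (2,3) = 93.
Main diagonal must total 390; the given cells sum to 279, so (4,4) = 111.
Row 2 needs 390; the known cells sum to 291, so (2,1) = 99.
Column 1: 84 + 99 + 87 + ? = 390, so (4,1) = 120.
Using column 4: 75 + 108 + 111 + ? → (3,4) = 390 − 294 = 96.
The remaining cell in anti-diagonal is (3,2) = 390 − 288 = 102.
Row 4 must total 390; the given cells sum to 309, so (4,2) = 81.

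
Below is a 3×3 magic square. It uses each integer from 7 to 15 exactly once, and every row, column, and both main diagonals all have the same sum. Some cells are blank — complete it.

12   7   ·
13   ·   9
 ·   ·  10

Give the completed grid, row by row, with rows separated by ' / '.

12 7 14 / 13 11 9 / 8 15 10

The entries are 7 through 15, which sum to 99, so each line sums to 99/3 = 33.
From row 1, 33 − (12 + 7) gives (1,3) = 14.
Row 2 must total 33; the given cells sum to 22, so (2,2) = 11.
Using column 1: 12 + 13 + ? → (3,1) = 33 − 25 = 8.
Using column 2: 7 + 11 + ? → (3,2) = 33 − 18 = 15.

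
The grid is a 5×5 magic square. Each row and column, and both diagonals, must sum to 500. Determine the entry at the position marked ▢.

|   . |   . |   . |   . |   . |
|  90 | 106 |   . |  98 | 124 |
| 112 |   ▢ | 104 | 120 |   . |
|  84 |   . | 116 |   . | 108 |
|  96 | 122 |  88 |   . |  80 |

78

Row 2 must total 500; the given cells sum to 418, so (2,3) = 82.
Row 5 needs 500; the known cells sum to 386, so (5,4) = 114.
Column 1 must total 500; the given cells sum to 382, so (1,1) = 118.
Using column 3: 82 + 104 + 116 + 88 + ? → (1,3) = 500 − 390 = 110.
From main diagonal, 500 − (118 + 106 + 104 + 80) gives (4,4) = 92.
Using row 4: 84 + 116 + 92 + 108 + ? → (4,2) = 500 − 400 = 100.
Column 4 needs 500; the known cells sum to 424, so (1,4) = 76.
Anti-diagonal needs 500; the known cells sum to 398, so (1,5) = 102.
Row 1 needs 500; the known cells sum to 406, so (1,2) = 94.
Column 2: 94 + 106 + 100 + 122 + ? = 500, so (3,2) = 78.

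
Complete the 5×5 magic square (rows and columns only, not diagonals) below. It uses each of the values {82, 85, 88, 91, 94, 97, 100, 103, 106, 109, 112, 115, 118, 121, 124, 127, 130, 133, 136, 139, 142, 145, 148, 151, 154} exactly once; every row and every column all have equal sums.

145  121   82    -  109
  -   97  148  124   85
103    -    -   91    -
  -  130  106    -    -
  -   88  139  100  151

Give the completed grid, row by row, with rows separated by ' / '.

The 25 entries sum to 2950, so each line sums to 2950/5 = 590.
From row 1, 590 − (145 + 121 + 82 + 109) gives (1,4) = 133.
Row 2 needs 590; the known cells sum to 454, so (2,1) = 136.
Row 5 needs 590; the known cells sum to 478, so (5,1) = 112.
Column 1: 145 + 136 + 103 + 112 + ? = 590, so (4,1) = 94.
Using column 2: 121 + 97 + 130 + 88 + ? → (3,2) = 590 − 436 = 154.
Column 3: 82 + 148 + 106 + 139 + ? = 590, so (3,3) = 115.
Column 4: 133 + 124 + 91 + 100 + ? = 590, so (4,4) = 142.
Using row 3: 103 + 154 + 115 + 91 + ? → (3,5) = 590 − 463 = 127.
Using row 4: 94 + 130 + 106 + 142 + ? → (4,5) = 590 − 472 = 118.

145 121 82 133 109 / 136 97 148 124 85 / 103 154 115 91 127 / 94 130 106 142 118 / 112 88 139 100 151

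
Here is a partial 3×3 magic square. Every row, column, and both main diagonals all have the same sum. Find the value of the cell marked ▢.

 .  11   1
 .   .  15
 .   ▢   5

3

Column 3 is complete and sums to 21; that is the magic constant.
Row 1 must total 21; the given cells sum to 12, so (1,1) = 9.
Main diagonal: 9 + 5 + ? = 21, so (2,2) = 7.
Anti-diagonal: 1 + 7 + ? = 21, so (3,1) = 13.
The remaining cell in row 2 is (2,1) = 21 − 22 = -1.
The remaining cell in row 3 is (3,2) = 21 − 18 = 3.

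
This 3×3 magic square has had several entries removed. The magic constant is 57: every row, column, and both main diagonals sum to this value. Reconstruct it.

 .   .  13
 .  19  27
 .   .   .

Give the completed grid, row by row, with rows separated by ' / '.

21 23 13 / 11 19 27 / 25 15 17

The remaining cell in row 2 is (2,1) = 57 − 46 = 11.
Column 3 must total 57; the given cells sum to 40, so (3,3) = 17.
From main diagonal, 57 − (19 + 17) gives (1,1) = 21.
Anti-diagonal: 13 + 19 + ? = 57, so (3,1) = 25.
From row 1, 57 − (21 + 13) gives (1,2) = 23.
Row 3: 25 + 17 + ? = 57, so (3,2) = 15.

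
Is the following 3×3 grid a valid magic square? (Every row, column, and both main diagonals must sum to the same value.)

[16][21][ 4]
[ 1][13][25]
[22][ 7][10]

Row 1: 16 + 21 + 4 = 41.
Row 2: 1 + 13 + 25 = 39.
Row 3: 22 + 7 + 10 = 39.
Column 1: 16 + 1 + 22 = 39.
Column 2: 21 + 13 + 7 = 41.
Column 3: 4 + 25 + 10 = 39.
Main diagonal: 16 + 13 + 10 = 39.
Anti-diagonal: 4 + 13 + 22 = 39.

No — row 1 sums to 41 but main diagonal sums to 39.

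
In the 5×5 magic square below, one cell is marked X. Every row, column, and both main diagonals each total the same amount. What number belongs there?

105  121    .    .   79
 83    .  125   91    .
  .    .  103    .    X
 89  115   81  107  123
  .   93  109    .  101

95

Row 4 is complete and sums to 515; that is the magic constant.
Using column 3: 125 + 103 + 81 + 109 + ? → (1,3) = 515 − 418 = 97.
The remaining cell in main diagonal is (2,2) = 515 − 416 = 99.
Anti-diagonal: 79 + 91 + 103 + 115 + ? = 515, so (5,1) = 127.
Using row 1: 105 + 121 + 97 + 79 + ? → (1,4) = 515 − 402 = 113.
From row 2, 515 − (83 + 99 + 125 + 91) gives (2,5) = 117.
Row 5 must total 515; the given cells sum to 430, so (5,4) = 85.
Column 1: 105 + 83 + 89 + 127 + ? = 515, so (3,1) = 111.
Using column 2: 121 + 99 + 115 + 93 + ? → (3,2) = 515 − 428 = 87.
From column 4, 515 − (113 + 91 + 107 + 85) gives (3,4) = 119.
Using column 5: 79 + 117 + 123 + 101 + ? → (3,5) = 515 − 420 = 95.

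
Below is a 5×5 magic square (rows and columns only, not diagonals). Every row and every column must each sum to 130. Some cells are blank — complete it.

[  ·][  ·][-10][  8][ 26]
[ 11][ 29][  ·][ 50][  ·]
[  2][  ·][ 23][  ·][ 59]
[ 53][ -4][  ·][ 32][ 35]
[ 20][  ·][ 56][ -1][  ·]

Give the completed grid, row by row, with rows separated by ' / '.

Row 4 must total 130; the given cells sum to 116, so (4,3) = 14.
Using column 1: 11 + 2 + 53 + 20 + ? → (1,1) = 130 − 86 = 44.
Column 3: -10 + 23 + 14 + 56 + ? = 130, so (2,3) = 47.
Column 4 must total 130; the given cells sum to 89, so (3,4) = 41.
Row 1: 44 + (-10) + 8 + 26 + ? = 130, so (1,2) = 62.
Row 2: 11 + 29 + 47 + 50 + ? = 130, so (2,5) = -7.
Row 3 must total 130; the given cells sum to 125, so (3,2) = 5.
The remaining cell in column 2 is (5,2) = 130 − 92 = 38.
Column 5 must total 130; the given cells sum to 113, so (5,5) = 17.

44 62 -10 8 26 / 11 29 47 50 -7 / 2 5 23 41 59 / 53 -4 14 32 35 / 20 38 56 -1 17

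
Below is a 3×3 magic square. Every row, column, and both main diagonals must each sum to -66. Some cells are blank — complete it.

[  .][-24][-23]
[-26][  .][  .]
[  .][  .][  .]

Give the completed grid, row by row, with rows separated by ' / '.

-19 -24 -23 / -26 -22 -18 / -21 -20 -25

From row 1, -66 − (-24 + (-23)) gives (1,1) = -19.
Column 1 needs -66; the known cells sum to -45, so (3,1) = -21.
The remaining cell in anti-diagonal is (2,2) = -66 − (-44) = -22.
The remaining cell in row 2 is (2,3) = -66 − (-48) = -18.
Using column 2: -24 + (-22) + ? → (3,2) = -66 − (-46) = -20.
Column 3 needs -66; the known cells sum to -41, so (3,3) = -25.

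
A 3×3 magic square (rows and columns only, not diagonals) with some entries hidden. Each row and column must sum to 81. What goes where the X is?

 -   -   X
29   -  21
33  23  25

35

The remaining cell in row 2 is (2,2) = 81 − 50 = 31.
The remaining cell in column 1 is (1,1) = 81 − 62 = 19.
Column 2 must total 81; the given cells sum to 54, so (1,2) = 27.
Using column 3: 21 + 25 + ? → (1,3) = 81 − 46 = 35.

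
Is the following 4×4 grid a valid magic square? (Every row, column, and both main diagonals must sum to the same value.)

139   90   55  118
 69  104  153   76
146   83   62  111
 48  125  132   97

Row 1: 139 + 90 + 55 + 118 = 402.
Row 2: 69 + 104 + 153 + 76 = 402.
Row 3: 146 + 83 + 62 + 111 = 402.
Row 4: 48 + 125 + 132 + 97 = 402.
Column 1: 139 + 69 + 146 + 48 = 402.
Column 2: 90 + 104 + 83 + 125 = 402.
Column 3: 55 + 153 + 62 + 132 = 402.
Column 4: 118 + 76 + 111 + 97 = 402.
Main diagonal: 139 + 104 + 62 + 97 = 402.
Anti-diagonal: 118 + 153 + 83 + 48 = 402.
All lines sum to 402.

Yes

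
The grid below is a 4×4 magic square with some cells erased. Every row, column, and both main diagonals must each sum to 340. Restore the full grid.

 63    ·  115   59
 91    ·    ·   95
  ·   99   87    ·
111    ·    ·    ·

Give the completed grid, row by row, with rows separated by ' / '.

63 103 115 59 / 91 83 71 95 / 75 99 87 79 / 111 55 67 107

From row 1, 340 − (63 + 115 + 59) gives (1,2) = 103.
Using column 1: 63 + 91 + 111 + ? → (3,1) = 340 − 265 = 75.
Anti-diagonal needs 340; the known cells sum to 269, so (2,3) = 71.
The remaining cell in row 2 is (2,2) = 340 − 257 = 83.
Row 3 needs 340; the known cells sum to 261, so (3,4) = 79.
Using column 2: 103 + 83 + 99 + ? → (4,2) = 340 − 285 = 55.
The remaining cell in column 3 is (4,3) = 340 − 273 = 67.
Using column 4: 59 + 95 + 79 + ? → (4,4) = 340 − 233 = 107.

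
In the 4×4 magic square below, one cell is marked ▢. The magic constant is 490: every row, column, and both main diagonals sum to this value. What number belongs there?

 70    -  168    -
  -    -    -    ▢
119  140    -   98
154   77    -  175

126

Row 3: 119 + 140 + 98 + ? = 490, so (3,3) = 133.
Row 4: 154 + 77 + 175 + ? = 490, so (4,3) = 84.
Using column 1: 70 + 119 + 154 + ? → (2,1) = 490 − 343 = 147.
The remaining cell in column 3 is (2,3) = 490 − 385 = 105.
The remaining cell in main diagonal is (2,2) = 490 − 378 = 112.
Using anti-diagonal: 105 + 140 + 154 + ? → (1,4) = 490 − 399 = 91.
Row 1: 70 + 168 + 91 + ? = 490, so (1,2) = 161.
From row 2, 490 − (147 + 112 + 105) gives (2,4) = 126.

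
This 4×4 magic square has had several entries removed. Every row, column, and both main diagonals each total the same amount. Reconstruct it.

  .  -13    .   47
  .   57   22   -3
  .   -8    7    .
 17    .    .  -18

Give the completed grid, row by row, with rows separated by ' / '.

32 -13 12 47 / 2 57 22 -3 / 27 -8 7 52 / 17 42 37 -18

Anti-diagonal is already complete: 47 + 22 + -8 + 17 = 78, so that is the magic constant.
Using row 2: 57 + 22 + (-3) + ? → (2,1) = 78 − 76 = 2.
Column 2 must total 78; the given cells sum to 36, so (4,2) = 42.
Column 4: 47 + (-3) + (-18) + ? = 78, so (3,4) = 52.
Main diagonal needs 78; the known cells sum to 46, so (1,1) = 32.
Using row 1: 32 + (-13) + 47 + ? → (1,3) = 78 − 66 = 12.
Row 3 needs 78; the known cells sum to 51, so (3,1) = 27.
Row 4 needs 78; the known cells sum to 41, so (4,3) = 37.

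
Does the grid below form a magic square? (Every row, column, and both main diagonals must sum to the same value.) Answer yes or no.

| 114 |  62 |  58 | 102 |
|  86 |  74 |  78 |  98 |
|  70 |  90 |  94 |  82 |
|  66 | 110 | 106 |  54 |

Row 1: 114 + 62 + 58 + 102 = 336.
Row 2: 86 + 74 + 78 + 98 = 336.
Row 3: 70 + 90 + 94 + 82 = 336.
Row 4: 66 + 110 + 106 + 54 = 336.
Column 1: 114 + 86 + 70 + 66 = 336.
Column 2: 62 + 74 + 90 + 110 = 336.
Column 3: 58 + 78 + 94 + 106 = 336.
Column 4: 102 + 98 + 82 + 54 = 336.
Main diagonal: 114 + 74 + 94 + 54 = 336.
Anti-diagonal: 102 + 78 + 90 + 66 = 336.
All lines sum to 336.

Yes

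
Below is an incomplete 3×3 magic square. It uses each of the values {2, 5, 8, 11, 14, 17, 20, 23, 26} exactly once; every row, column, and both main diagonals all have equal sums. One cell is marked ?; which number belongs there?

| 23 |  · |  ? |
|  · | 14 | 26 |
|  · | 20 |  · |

11

The 9 entries sum to 126, so each line sums to 126/3 = 42.
Row 2 needs 42; the known cells sum to 40, so (2,1) = 2.
The remaining cell in column 1 is (3,1) = 42 − 25 = 17.
The remaining cell in column 2 is (1,2) = 42 − 34 = 8.
Main diagonal must total 42; the given cells sum to 37, so (3,3) = 5.
From anti-diagonal, 42 − (14 + 17) gives (1,3) = 11.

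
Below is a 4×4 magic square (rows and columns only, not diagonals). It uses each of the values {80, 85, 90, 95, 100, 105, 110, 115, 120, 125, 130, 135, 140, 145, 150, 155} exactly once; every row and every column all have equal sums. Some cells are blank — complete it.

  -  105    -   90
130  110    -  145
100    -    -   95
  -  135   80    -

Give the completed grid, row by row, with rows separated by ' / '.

The 16 entries sum to 1880, so each line sums to 1880/4 = 470.
Row 2 must total 470; the given cells sum to 385, so (2,3) = 85.
The remaining cell in column 2 is (3,2) = 470 − 350 = 120.
Using column 4: 90 + 145 + 95 + ? → (4,4) = 470 − 330 = 140.
Row 3: 100 + 120 + 95 + ? = 470, so (3,3) = 155.
Row 4 needs 470; the known cells sum to 355, so (4,1) = 115.
Using column 1: 130 + 100 + 115 + ? → (1,1) = 470 − 345 = 125.
Column 3: 85 + 155 + 80 + ? = 470, so (1,3) = 150.

125 105 150 90 / 130 110 85 145 / 100 120 155 95 / 115 135 80 140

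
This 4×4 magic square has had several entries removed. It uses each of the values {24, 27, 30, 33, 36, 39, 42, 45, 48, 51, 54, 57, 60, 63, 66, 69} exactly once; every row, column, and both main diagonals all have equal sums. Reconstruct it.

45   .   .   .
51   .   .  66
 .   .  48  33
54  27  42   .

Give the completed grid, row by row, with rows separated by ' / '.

45 60 57 24 / 51 30 39 66 / 36 69 48 33 / 54 27 42 63

The 16 entries sum to 744, so each line sums to 744/4 = 186.
Row 4 must total 186; the given cells sum to 123, so (4,4) = 63.
The remaining cell in column 1 is (3,1) = 186 − 150 = 36.
Column 4 needs 186; the known cells sum to 162, so (1,4) = 24.
Using main diagonal: 45 + 48 + 63 + ? → (2,2) = 186 − 156 = 30.
Row 2 needs 186; the known cells sum to 147, so (2,3) = 39.
Row 3 needs 186; the known cells sum to 117, so (3,2) = 69.
Column 2 must total 186; the given cells sum to 126, so (1,2) = 60.
The remaining cell in column 3 is (1,3) = 186 − 129 = 57.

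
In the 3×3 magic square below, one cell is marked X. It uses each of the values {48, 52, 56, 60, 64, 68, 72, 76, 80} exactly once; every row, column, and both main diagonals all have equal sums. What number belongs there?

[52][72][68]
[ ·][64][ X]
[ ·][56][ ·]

48

The 9 entries sum to 576, so each line sums to 576/3 = 192.
Main diagonal needs 192; the known cells sum to 116, so (3,3) = 76.
Using anti-diagonal: 68 + 64 + ? → (3,1) = 192 − 132 = 60.
From column 1, 192 − (52 + 60) gives (2,1) = 80.
Column 3: 68 + 76 + ? = 192, so (2,3) = 48.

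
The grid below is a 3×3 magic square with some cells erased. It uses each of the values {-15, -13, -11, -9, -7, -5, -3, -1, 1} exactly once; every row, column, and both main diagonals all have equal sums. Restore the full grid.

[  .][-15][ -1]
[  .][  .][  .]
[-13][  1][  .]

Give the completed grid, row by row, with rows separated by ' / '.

The 9 entries sum to -63, so each line sums to -63/3 = -21.
From row 1, -21 − (-15 + (-1)) gives (1,1) = -5.
From row 3, -21 − (-13 + 1) gives (3,3) = -9.
From column 1, -21 − (-5 + (-13)) gives (2,1) = -3.
From column 2, -21 − (-15 + 1) gives (2,2) = -7.
Using column 3: -1 + (-9) + ? → (2,3) = -21 − (-10) = -11.

-5 -15 -1 / -3 -7 -11 / -13 1 -9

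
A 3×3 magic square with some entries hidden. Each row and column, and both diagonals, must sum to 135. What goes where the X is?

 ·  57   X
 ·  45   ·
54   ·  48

36

The remaining cell in row 3 is (3,2) = 135 − 102 = 33.
Main diagonal needs 135; the known cells sum to 93, so (1,1) = 42.
Using anti-diagonal: 45 + 54 + ? → (1,3) = 135 − 99 = 36.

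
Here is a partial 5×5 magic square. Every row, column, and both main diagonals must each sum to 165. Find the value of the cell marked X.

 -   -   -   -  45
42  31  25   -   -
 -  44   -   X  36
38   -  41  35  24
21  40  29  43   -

22

Row 4: 38 + 41 + 35 + 24 + ? = 165, so (4,2) = 27.
Row 5: 21 + 40 + 29 + 43 + ? = 165, so (5,5) = 32.
The remaining cell in column 2 is (1,2) = 165 − 142 = 23.
The remaining cell in column 5 is (2,5) = 165 − 137 = 28.
Row 2 needs 165; the known cells sum to 126, so (2,4) = 39.
Anti-diagonal must total 165; the given cells sum to 132, so (3,3) = 33.
Column 3: 25 + 33 + 41 + 29 + ? = 165, so (1,3) = 37.
Using main diagonal: 31 + 33 + 35 + 32 + ? → (1,1) = 165 − 131 = 34.
Row 1 must total 165; the given cells sum to 139, so (1,4) = 26.
Column 1 needs 165; the known cells sum to 135, so (3,1) = 30.
The remaining cell in column 4 is (3,4) = 165 − 143 = 22.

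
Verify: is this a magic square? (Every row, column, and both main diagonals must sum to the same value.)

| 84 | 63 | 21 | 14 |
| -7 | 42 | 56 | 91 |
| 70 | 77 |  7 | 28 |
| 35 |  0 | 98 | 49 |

Row 1: 84 + 63 + 21 + 14 = 182.
Row 2: -7 + 42 + 56 + 91 = 182.
Row 3: 70 + 77 + 7 + 28 = 182.
Row 4: 35 + 0 + 98 + 49 = 182.
Column 1: 84 + (-7) + 70 + 35 = 182.
Column 2: 63 + 42 + 77 + 0 = 182.
Column 3: 21 + 56 + 7 + 98 = 182.
Column 4: 14 + 91 + 28 + 49 = 182.
Main diagonal: 84 + 42 + 7 + 49 = 182.
Anti-diagonal: 14 + 56 + 77 + 35 = 182.
All lines sum to 182.

Yes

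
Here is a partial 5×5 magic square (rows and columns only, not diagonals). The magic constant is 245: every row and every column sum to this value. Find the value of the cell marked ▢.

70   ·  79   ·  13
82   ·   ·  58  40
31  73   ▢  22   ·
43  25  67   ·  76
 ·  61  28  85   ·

55

From row 4, 245 − (43 + 25 + 67 + 76) gives (4,4) = 34.
The remaining cell in column 1 is (5,1) = 245 − 226 = 19.
From column 4, 245 − (58 + 22 + 34 + 85) gives (1,4) = 46.
The remaining cell in row 1 is (1,2) = 245 − 208 = 37.
Row 5 must total 245; the given cells sum to 193, so (5,5) = 52.
Using column 2: 37 + 73 + 25 + 61 + ? → (2,2) = 245 − 196 = 49.
From column 5, 245 − (13 + 40 + 76 + 52) gives (3,5) = 64.
Row 2 must total 245; the given cells sum to 229, so (2,3) = 16.
Using row 3: 31 + 73 + 22 + 64 + ? → (3,3) = 245 − 190 = 55.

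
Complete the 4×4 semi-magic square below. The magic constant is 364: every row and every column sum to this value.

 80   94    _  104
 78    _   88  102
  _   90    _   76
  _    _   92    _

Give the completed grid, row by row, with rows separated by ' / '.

80 94 86 104 / 78 96 88 102 / 100 90 98 76 / 106 84 92 82

The remaining cell in row 1 is (1,3) = 364 − 278 = 86.
Using row 2: 78 + 88 + 102 + ? → (2,2) = 364 − 268 = 96.
The remaining cell in column 2 is (4,2) = 364 − 280 = 84.
From column 3, 364 − (86 + 88 + 92) gives (3,3) = 98.
Column 4 must total 364; the given cells sum to 282, so (4,4) = 82.
Using row 3: 90 + 98 + 76 + ? → (3,1) = 364 − 264 = 100.
Row 4: 84 + 92 + 82 + ? = 364, so (4,1) = 106.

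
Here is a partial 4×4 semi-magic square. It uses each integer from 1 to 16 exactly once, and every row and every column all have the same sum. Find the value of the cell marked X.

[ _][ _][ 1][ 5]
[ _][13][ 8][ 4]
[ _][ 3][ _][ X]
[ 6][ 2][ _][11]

The entries are 1 through 16, which sum to 136, so each line sums to 136/4 = 34.
Using row 2: 13 + 8 + 4 + ? → (2,1) = 34 − 25 = 9.
Using row 4: 6 + 2 + 11 + ? → (4,3) = 34 − 19 = 15.
From column 2, 34 − (13 + 3 + 2) gives (1,2) = 16.
From column 3, 34 − (1 + 8 + 15) gives (3,3) = 10.
From column 4, 34 − (5 + 4 + 11) gives (3,4) = 14.

14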